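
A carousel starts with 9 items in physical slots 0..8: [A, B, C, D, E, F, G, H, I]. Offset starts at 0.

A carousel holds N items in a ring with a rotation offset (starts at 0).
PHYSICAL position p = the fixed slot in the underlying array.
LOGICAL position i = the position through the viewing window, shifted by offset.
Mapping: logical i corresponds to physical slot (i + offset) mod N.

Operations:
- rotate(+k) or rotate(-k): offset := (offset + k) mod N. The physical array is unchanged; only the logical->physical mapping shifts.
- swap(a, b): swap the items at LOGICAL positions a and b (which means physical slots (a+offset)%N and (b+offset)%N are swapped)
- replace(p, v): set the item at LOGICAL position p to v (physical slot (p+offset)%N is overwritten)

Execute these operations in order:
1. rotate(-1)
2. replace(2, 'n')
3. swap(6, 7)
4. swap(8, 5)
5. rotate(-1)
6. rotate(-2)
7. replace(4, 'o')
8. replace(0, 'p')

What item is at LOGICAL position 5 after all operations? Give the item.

Answer: n

Derivation:
After op 1 (rotate(-1)): offset=8, physical=[A,B,C,D,E,F,G,H,I], logical=[I,A,B,C,D,E,F,G,H]
After op 2 (replace(2, 'n')): offset=8, physical=[A,n,C,D,E,F,G,H,I], logical=[I,A,n,C,D,E,F,G,H]
After op 3 (swap(6, 7)): offset=8, physical=[A,n,C,D,E,G,F,H,I], logical=[I,A,n,C,D,E,G,F,H]
After op 4 (swap(8, 5)): offset=8, physical=[A,n,C,D,H,G,F,E,I], logical=[I,A,n,C,D,H,G,F,E]
After op 5 (rotate(-1)): offset=7, physical=[A,n,C,D,H,G,F,E,I], logical=[E,I,A,n,C,D,H,G,F]
After op 6 (rotate(-2)): offset=5, physical=[A,n,C,D,H,G,F,E,I], logical=[G,F,E,I,A,n,C,D,H]
After op 7 (replace(4, 'o')): offset=5, physical=[o,n,C,D,H,G,F,E,I], logical=[G,F,E,I,o,n,C,D,H]
After op 8 (replace(0, 'p')): offset=5, physical=[o,n,C,D,H,p,F,E,I], logical=[p,F,E,I,o,n,C,D,H]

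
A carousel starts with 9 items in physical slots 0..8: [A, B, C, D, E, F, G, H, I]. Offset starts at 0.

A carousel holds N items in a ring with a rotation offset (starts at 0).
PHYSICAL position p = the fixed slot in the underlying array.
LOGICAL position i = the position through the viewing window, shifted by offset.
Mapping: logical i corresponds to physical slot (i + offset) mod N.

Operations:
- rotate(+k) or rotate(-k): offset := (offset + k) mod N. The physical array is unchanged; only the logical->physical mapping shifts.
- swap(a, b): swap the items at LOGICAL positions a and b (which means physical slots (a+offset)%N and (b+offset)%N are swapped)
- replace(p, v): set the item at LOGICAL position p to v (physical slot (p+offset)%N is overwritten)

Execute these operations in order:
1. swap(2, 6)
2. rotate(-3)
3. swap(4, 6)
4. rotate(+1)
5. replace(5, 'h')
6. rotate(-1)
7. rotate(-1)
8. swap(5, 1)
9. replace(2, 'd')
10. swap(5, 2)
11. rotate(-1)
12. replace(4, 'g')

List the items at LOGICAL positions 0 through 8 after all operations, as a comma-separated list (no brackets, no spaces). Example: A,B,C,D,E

After op 1 (swap(2, 6)): offset=0, physical=[A,B,G,D,E,F,C,H,I], logical=[A,B,G,D,E,F,C,H,I]
After op 2 (rotate(-3)): offset=6, physical=[A,B,G,D,E,F,C,H,I], logical=[C,H,I,A,B,G,D,E,F]
After op 3 (swap(4, 6)): offset=6, physical=[A,D,G,B,E,F,C,H,I], logical=[C,H,I,A,D,G,B,E,F]
After op 4 (rotate(+1)): offset=7, physical=[A,D,G,B,E,F,C,H,I], logical=[H,I,A,D,G,B,E,F,C]
After op 5 (replace(5, 'h')): offset=7, physical=[A,D,G,h,E,F,C,H,I], logical=[H,I,A,D,G,h,E,F,C]
After op 6 (rotate(-1)): offset=6, physical=[A,D,G,h,E,F,C,H,I], logical=[C,H,I,A,D,G,h,E,F]
After op 7 (rotate(-1)): offset=5, physical=[A,D,G,h,E,F,C,H,I], logical=[F,C,H,I,A,D,G,h,E]
After op 8 (swap(5, 1)): offset=5, physical=[A,C,G,h,E,F,D,H,I], logical=[F,D,H,I,A,C,G,h,E]
After op 9 (replace(2, 'd')): offset=5, physical=[A,C,G,h,E,F,D,d,I], logical=[F,D,d,I,A,C,G,h,E]
After op 10 (swap(5, 2)): offset=5, physical=[A,d,G,h,E,F,D,C,I], logical=[F,D,C,I,A,d,G,h,E]
After op 11 (rotate(-1)): offset=4, physical=[A,d,G,h,E,F,D,C,I], logical=[E,F,D,C,I,A,d,G,h]
After op 12 (replace(4, 'g')): offset=4, physical=[A,d,G,h,E,F,D,C,g], logical=[E,F,D,C,g,A,d,G,h]

Answer: E,F,D,C,g,A,d,G,h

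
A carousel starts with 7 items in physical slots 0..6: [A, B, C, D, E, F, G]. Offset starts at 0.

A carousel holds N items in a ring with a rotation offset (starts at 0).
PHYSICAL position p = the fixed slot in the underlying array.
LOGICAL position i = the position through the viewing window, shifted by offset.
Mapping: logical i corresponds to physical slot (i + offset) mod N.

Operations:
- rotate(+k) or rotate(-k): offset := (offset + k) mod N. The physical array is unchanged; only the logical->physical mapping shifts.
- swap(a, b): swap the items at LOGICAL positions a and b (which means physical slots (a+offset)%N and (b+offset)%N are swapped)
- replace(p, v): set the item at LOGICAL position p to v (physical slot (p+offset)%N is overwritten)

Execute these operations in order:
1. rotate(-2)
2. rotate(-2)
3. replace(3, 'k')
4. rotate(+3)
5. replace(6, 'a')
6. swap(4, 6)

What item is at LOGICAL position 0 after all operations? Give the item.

After op 1 (rotate(-2)): offset=5, physical=[A,B,C,D,E,F,G], logical=[F,G,A,B,C,D,E]
After op 2 (rotate(-2)): offset=3, physical=[A,B,C,D,E,F,G], logical=[D,E,F,G,A,B,C]
After op 3 (replace(3, 'k')): offset=3, physical=[A,B,C,D,E,F,k], logical=[D,E,F,k,A,B,C]
After op 4 (rotate(+3)): offset=6, physical=[A,B,C,D,E,F,k], logical=[k,A,B,C,D,E,F]
After op 5 (replace(6, 'a')): offset=6, physical=[A,B,C,D,E,a,k], logical=[k,A,B,C,D,E,a]
After op 6 (swap(4, 6)): offset=6, physical=[A,B,C,a,E,D,k], logical=[k,A,B,C,a,E,D]

Answer: k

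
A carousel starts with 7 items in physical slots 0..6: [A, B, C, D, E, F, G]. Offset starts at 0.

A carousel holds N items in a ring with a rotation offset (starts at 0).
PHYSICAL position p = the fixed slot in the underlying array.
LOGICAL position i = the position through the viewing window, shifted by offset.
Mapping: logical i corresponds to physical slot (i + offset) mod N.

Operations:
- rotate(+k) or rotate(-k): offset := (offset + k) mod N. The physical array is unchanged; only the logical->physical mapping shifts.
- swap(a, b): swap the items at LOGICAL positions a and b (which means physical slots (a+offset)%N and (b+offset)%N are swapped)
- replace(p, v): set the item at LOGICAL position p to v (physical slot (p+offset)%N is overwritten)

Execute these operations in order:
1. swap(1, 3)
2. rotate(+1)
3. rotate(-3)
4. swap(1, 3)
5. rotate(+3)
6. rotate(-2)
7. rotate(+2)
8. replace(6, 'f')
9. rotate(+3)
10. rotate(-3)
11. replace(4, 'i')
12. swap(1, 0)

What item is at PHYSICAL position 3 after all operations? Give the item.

Answer: B

Derivation:
After op 1 (swap(1, 3)): offset=0, physical=[A,D,C,B,E,F,G], logical=[A,D,C,B,E,F,G]
After op 2 (rotate(+1)): offset=1, physical=[A,D,C,B,E,F,G], logical=[D,C,B,E,F,G,A]
After op 3 (rotate(-3)): offset=5, physical=[A,D,C,B,E,F,G], logical=[F,G,A,D,C,B,E]
After op 4 (swap(1, 3)): offset=5, physical=[A,G,C,B,E,F,D], logical=[F,D,A,G,C,B,E]
After op 5 (rotate(+3)): offset=1, physical=[A,G,C,B,E,F,D], logical=[G,C,B,E,F,D,A]
After op 6 (rotate(-2)): offset=6, physical=[A,G,C,B,E,F,D], logical=[D,A,G,C,B,E,F]
After op 7 (rotate(+2)): offset=1, physical=[A,G,C,B,E,F,D], logical=[G,C,B,E,F,D,A]
After op 8 (replace(6, 'f')): offset=1, physical=[f,G,C,B,E,F,D], logical=[G,C,B,E,F,D,f]
After op 9 (rotate(+3)): offset=4, physical=[f,G,C,B,E,F,D], logical=[E,F,D,f,G,C,B]
After op 10 (rotate(-3)): offset=1, physical=[f,G,C,B,E,F,D], logical=[G,C,B,E,F,D,f]
After op 11 (replace(4, 'i')): offset=1, physical=[f,G,C,B,E,i,D], logical=[G,C,B,E,i,D,f]
After op 12 (swap(1, 0)): offset=1, physical=[f,C,G,B,E,i,D], logical=[C,G,B,E,i,D,f]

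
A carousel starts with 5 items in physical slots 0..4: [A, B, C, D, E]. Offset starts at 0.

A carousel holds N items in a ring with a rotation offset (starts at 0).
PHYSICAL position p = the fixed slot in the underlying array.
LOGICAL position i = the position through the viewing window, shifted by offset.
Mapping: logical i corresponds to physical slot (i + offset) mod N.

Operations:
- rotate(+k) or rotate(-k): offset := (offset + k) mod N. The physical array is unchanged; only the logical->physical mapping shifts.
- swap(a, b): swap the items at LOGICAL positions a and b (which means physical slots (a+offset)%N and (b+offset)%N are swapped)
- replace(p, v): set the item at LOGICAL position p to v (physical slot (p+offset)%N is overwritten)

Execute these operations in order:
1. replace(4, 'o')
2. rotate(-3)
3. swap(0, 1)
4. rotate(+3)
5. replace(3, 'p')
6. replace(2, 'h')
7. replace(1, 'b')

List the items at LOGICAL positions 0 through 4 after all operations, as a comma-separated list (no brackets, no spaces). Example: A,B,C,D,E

After op 1 (replace(4, 'o')): offset=0, physical=[A,B,C,D,o], logical=[A,B,C,D,o]
After op 2 (rotate(-3)): offset=2, physical=[A,B,C,D,o], logical=[C,D,o,A,B]
After op 3 (swap(0, 1)): offset=2, physical=[A,B,D,C,o], logical=[D,C,o,A,B]
After op 4 (rotate(+3)): offset=0, physical=[A,B,D,C,o], logical=[A,B,D,C,o]
After op 5 (replace(3, 'p')): offset=0, physical=[A,B,D,p,o], logical=[A,B,D,p,o]
After op 6 (replace(2, 'h')): offset=0, physical=[A,B,h,p,o], logical=[A,B,h,p,o]
After op 7 (replace(1, 'b')): offset=0, physical=[A,b,h,p,o], logical=[A,b,h,p,o]

Answer: A,b,h,p,o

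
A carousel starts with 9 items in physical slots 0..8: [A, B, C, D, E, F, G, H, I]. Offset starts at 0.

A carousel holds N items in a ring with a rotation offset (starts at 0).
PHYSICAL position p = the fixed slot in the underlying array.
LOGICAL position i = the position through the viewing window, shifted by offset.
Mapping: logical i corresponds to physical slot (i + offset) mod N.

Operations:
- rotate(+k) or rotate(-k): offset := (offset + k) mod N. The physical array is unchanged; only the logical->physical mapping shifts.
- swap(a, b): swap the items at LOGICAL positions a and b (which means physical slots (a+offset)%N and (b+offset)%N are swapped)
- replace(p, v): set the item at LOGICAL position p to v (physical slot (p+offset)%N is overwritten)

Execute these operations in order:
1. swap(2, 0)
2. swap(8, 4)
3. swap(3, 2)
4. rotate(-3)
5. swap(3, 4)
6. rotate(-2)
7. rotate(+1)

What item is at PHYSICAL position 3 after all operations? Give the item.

After op 1 (swap(2, 0)): offset=0, physical=[C,B,A,D,E,F,G,H,I], logical=[C,B,A,D,E,F,G,H,I]
After op 2 (swap(8, 4)): offset=0, physical=[C,B,A,D,I,F,G,H,E], logical=[C,B,A,D,I,F,G,H,E]
After op 3 (swap(3, 2)): offset=0, physical=[C,B,D,A,I,F,G,H,E], logical=[C,B,D,A,I,F,G,H,E]
After op 4 (rotate(-3)): offset=6, physical=[C,B,D,A,I,F,G,H,E], logical=[G,H,E,C,B,D,A,I,F]
After op 5 (swap(3, 4)): offset=6, physical=[B,C,D,A,I,F,G,H,E], logical=[G,H,E,B,C,D,A,I,F]
After op 6 (rotate(-2)): offset=4, physical=[B,C,D,A,I,F,G,H,E], logical=[I,F,G,H,E,B,C,D,A]
After op 7 (rotate(+1)): offset=5, physical=[B,C,D,A,I,F,G,H,E], logical=[F,G,H,E,B,C,D,A,I]

Answer: A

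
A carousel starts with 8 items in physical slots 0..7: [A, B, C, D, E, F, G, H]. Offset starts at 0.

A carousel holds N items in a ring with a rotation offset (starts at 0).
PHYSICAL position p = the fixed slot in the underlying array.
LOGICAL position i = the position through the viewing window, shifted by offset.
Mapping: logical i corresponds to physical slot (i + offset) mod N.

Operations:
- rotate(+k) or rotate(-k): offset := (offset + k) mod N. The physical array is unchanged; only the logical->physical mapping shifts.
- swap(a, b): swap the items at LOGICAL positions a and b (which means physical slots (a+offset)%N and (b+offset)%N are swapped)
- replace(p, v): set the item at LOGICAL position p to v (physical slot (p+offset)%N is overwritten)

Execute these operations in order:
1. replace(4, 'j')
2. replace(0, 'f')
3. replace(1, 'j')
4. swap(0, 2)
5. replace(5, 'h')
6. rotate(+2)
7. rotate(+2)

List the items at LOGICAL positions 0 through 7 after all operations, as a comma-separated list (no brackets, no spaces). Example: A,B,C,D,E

After op 1 (replace(4, 'j')): offset=0, physical=[A,B,C,D,j,F,G,H], logical=[A,B,C,D,j,F,G,H]
After op 2 (replace(0, 'f')): offset=0, physical=[f,B,C,D,j,F,G,H], logical=[f,B,C,D,j,F,G,H]
After op 3 (replace(1, 'j')): offset=0, physical=[f,j,C,D,j,F,G,H], logical=[f,j,C,D,j,F,G,H]
After op 4 (swap(0, 2)): offset=0, physical=[C,j,f,D,j,F,G,H], logical=[C,j,f,D,j,F,G,H]
After op 5 (replace(5, 'h')): offset=0, physical=[C,j,f,D,j,h,G,H], logical=[C,j,f,D,j,h,G,H]
After op 6 (rotate(+2)): offset=2, physical=[C,j,f,D,j,h,G,H], logical=[f,D,j,h,G,H,C,j]
After op 7 (rotate(+2)): offset=4, physical=[C,j,f,D,j,h,G,H], logical=[j,h,G,H,C,j,f,D]

Answer: j,h,G,H,C,j,f,D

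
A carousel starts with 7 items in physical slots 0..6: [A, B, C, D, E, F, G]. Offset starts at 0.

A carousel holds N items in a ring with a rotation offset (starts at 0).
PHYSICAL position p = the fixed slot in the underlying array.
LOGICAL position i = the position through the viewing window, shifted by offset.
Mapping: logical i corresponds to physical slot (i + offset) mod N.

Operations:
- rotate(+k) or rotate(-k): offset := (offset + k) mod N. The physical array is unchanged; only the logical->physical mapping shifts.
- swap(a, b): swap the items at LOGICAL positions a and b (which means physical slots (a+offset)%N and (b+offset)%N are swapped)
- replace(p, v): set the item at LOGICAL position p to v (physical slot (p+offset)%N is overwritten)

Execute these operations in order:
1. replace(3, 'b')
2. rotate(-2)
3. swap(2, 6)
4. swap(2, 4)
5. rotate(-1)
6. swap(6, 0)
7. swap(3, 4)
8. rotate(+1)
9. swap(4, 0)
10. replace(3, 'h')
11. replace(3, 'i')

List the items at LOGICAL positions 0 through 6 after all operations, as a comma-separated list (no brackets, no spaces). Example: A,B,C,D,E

Answer: E,G,B,i,F,A,b

Derivation:
After op 1 (replace(3, 'b')): offset=0, physical=[A,B,C,b,E,F,G], logical=[A,B,C,b,E,F,G]
After op 2 (rotate(-2)): offset=5, physical=[A,B,C,b,E,F,G], logical=[F,G,A,B,C,b,E]
After op 3 (swap(2, 6)): offset=5, physical=[E,B,C,b,A,F,G], logical=[F,G,E,B,C,b,A]
After op 4 (swap(2, 4)): offset=5, physical=[C,B,E,b,A,F,G], logical=[F,G,C,B,E,b,A]
After op 5 (rotate(-1)): offset=4, physical=[C,B,E,b,A,F,G], logical=[A,F,G,C,B,E,b]
After op 6 (swap(6, 0)): offset=4, physical=[C,B,E,A,b,F,G], logical=[b,F,G,C,B,E,A]
After op 7 (swap(3, 4)): offset=4, physical=[B,C,E,A,b,F,G], logical=[b,F,G,B,C,E,A]
After op 8 (rotate(+1)): offset=5, physical=[B,C,E,A,b,F,G], logical=[F,G,B,C,E,A,b]
After op 9 (swap(4, 0)): offset=5, physical=[B,C,F,A,b,E,G], logical=[E,G,B,C,F,A,b]
After op 10 (replace(3, 'h')): offset=5, physical=[B,h,F,A,b,E,G], logical=[E,G,B,h,F,A,b]
After op 11 (replace(3, 'i')): offset=5, physical=[B,i,F,A,b,E,G], logical=[E,G,B,i,F,A,b]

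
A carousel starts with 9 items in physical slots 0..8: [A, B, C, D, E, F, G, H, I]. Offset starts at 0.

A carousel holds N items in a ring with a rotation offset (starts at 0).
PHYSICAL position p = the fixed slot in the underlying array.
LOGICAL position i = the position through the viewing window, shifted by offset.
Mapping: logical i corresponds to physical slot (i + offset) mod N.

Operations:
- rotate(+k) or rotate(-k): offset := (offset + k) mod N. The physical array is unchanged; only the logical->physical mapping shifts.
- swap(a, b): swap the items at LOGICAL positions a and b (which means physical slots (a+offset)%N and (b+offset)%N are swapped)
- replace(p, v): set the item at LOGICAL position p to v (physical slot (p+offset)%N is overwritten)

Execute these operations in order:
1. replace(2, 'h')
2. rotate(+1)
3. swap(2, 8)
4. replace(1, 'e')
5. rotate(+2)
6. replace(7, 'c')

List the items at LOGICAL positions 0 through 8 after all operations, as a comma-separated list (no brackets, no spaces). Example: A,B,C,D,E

After op 1 (replace(2, 'h')): offset=0, physical=[A,B,h,D,E,F,G,H,I], logical=[A,B,h,D,E,F,G,H,I]
After op 2 (rotate(+1)): offset=1, physical=[A,B,h,D,E,F,G,H,I], logical=[B,h,D,E,F,G,H,I,A]
After op 3 (swap(2, 8)): offset=1, physical=[D,B,h,A,E,F,G,H,I], logical=[B,h,A,E,F,G,H,I,D]
After op 4 (replace(1, 'e')): offset=1, physical=[D,B,e,A,E,F,G,H,I], logical=[B,e,A,E,F,G,H,I,D]
After op 5 (rotate(+2)): offset=3, physical=[D,B,e,A,E,F,G,H,I], logical=[A,E,F,G,H,I,D,B,e]
After op 6 (replace(7, 'c')): offset=3, physical=[D,c,e,A,E,F,G,H,I], logical=[A,E,F,G,H,I,D,c,e]

Answer: A,E,F,G,H,I,D,c,e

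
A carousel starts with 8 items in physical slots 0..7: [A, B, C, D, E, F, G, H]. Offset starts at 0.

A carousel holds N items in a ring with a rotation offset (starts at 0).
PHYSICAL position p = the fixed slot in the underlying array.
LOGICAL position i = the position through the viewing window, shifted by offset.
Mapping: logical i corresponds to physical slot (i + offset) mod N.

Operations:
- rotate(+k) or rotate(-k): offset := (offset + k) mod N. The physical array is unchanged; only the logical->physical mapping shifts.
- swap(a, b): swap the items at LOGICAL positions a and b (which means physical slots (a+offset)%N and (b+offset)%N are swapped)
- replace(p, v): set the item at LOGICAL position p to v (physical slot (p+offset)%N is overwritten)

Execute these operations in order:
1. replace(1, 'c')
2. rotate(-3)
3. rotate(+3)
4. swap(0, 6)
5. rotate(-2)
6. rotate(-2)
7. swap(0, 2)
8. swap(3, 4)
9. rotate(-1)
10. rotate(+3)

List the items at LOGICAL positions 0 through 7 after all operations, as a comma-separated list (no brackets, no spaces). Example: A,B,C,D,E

Answer: E,G,H,c,C,D,A,F

Derivation:
After op 1 (replace(1, 'c')): offset=0, physical=[A,c,C,D,E,F,G,H], logical=[A,c,C,D,E,F,G,H]
After op 2 (rotate(-3)): offset=5, physical=[A,c,C,D,E,F,G,H], logical=[F,G,H,A,c,C,D,E]
After op 3 (rotate(+3)): offset=0, physical=[A,c,C,D,E,F,G,H], logical=[A,c,C,D,E,F,G,H]
After op 4 (swap(0, 6)): offset=0, physical=[G,c,C,D,E,F,A,H], logical=[G,c,C,D,E,F,A,H]
After op 5 (rotate(-2)): offset=6, physical=[G,c,C,D,E,F,A,H], logical=[A,H,G,c,C,D,E,F]
After op 6 (rotate(-2)): offset=4, physical=[G,c,C,D,E,F,A,H], logical=[E,F,A,H,G,c,C,D]
After op 7 (swap(0, 2)): offset=4, physical=[G,c,C,D,A,F,E,H], logical=[A,F,E,H,G,c,C,D]
After op 8 (swap(3, 4)): offset=4, physical=[H,c,C,D,A,F,E,G], logical=[A,F,E,G,H,c,C,D]
After op 9 (rotate(-1)): offset=3, physical=[H,c,C,D,A,F,E,G], logical=[D,A,F,E,G,H,c,C]
After op 10 (rotate(+3)): offset=6, physical=[H,c,C,D,A,F,E,G], logical=[E,G,H,c,C,D,A,F]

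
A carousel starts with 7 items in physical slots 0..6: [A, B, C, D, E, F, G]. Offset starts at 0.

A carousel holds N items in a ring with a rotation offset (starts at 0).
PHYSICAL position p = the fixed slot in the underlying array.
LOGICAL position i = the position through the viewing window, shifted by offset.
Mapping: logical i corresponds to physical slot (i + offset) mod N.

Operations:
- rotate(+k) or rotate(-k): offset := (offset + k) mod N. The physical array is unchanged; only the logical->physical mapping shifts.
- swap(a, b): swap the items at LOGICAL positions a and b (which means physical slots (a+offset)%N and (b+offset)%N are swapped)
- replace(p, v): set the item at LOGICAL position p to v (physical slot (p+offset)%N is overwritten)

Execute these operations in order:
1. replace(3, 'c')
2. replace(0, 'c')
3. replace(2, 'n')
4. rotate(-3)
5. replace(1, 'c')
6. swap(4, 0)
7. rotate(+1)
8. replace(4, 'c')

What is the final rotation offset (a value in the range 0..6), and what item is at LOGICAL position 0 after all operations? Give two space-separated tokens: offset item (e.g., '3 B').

After op 1 (replace(3, 'c')): offset=0, physical=[A,B,C,c,E,F,G], logical=[A,B,C,c,E,F,G]
After op 2 (replace(0, 'c')): offset=0, physical=[c,B,C,c,E,F,G], logical=[c,B,C,c,E,F,G]
After op 3 (replace(2, 'n')): offset=0, physical=[c,B,n,c,E,F,G], logical=[c,B,n,c,E,F,G]
After op 4 (rotate(-3)): offset=4, physical=[c,B,n,c,E,F,G], logical=[E,F,G,c,B,n,c]
After op 5 (replace(1, 'c')): offset=4, physical=[c,B,n,c,E,c,G], logical=[E,c,G,c,B,n,c]
After op 6 (swap(4, 0)): offset=4, physical=[c,E,n,c,B,c,G], logical=[B,c,G,c,E,n,c]
After op 7 (rotate(+1)): offset=5, physical=[c,E,n,c,B,c,G], logical=[c,G,c,E,n,c,B]
After op 8 (replace(4, 'c')): offset=5, physical=[c,E,c,c,B,c,G], logical=[c,G,c,E,c,c,B]

Answer: 5 c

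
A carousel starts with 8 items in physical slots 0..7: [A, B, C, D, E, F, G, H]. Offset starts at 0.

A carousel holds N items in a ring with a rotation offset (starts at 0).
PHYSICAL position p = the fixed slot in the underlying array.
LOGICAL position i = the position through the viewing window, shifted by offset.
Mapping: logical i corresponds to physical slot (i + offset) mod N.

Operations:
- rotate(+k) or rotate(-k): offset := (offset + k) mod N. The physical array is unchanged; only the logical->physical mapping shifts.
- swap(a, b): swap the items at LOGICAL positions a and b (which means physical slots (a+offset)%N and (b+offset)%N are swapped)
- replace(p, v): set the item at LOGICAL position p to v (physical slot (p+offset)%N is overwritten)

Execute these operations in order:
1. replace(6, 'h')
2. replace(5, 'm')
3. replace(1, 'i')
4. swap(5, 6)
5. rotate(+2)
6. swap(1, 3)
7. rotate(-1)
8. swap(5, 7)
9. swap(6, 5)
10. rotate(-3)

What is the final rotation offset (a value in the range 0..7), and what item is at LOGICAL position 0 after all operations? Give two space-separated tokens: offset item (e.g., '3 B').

After op 1 (replace(6, 'h')): offset=0, physical=[A,B,C,D,E,F,h,H], logical=[A,B,C,D,E,F,h,H]
After op 2 (replace(5, 'm')): offset=0, physical=[A,B,C,D,E,m,h,H], logical=[A,B,C,D,E,m,h,H]
After op 3 (replace(1, 'i')): offset=0, physical=[A,i,C,D,E,m,h,H], logical=[A,i,C,D,E,m,h,H]
After op 4 (swap(5, 6)): offset=0, physical=[A,i,C,D,E,h,m,H], logical=[A,i,C,D,E,h,m,H]
After op 5 (rotate(+2)): offset=2, physical=[A,i,C,D,E,h,m,H], logical=[C,D,E,h,m,H,A,i]
After op 6 (swap(1, 3)): offset=2, physical=[A,i,C,h,E,D,m,H], logical=[C,h,E,D,m,H,A,i]
After op 7 (rotate(-1)): offset=1, physical=[A,i,C,h,E,D,m,H], logical=[i,C,h,E,D,m,H,A]
After op 8 (swap(5, 7)): offset=1, physical=[m,i,C,h,E,D,A,H], logical=[i,C,h,E,D,A,H,m]
After op 9 (swap(6, 5)): offset=1, physical=[m,i,C,h,E,D,H,A], logical=[i,C,h,E,D,H,A,m]
After op 10 (rotate(-3)): offset=6, physical=[m,i,C,h,E,D,H,A], logical=[H,A,m,i,C,h,E,D]

Answer: 6 H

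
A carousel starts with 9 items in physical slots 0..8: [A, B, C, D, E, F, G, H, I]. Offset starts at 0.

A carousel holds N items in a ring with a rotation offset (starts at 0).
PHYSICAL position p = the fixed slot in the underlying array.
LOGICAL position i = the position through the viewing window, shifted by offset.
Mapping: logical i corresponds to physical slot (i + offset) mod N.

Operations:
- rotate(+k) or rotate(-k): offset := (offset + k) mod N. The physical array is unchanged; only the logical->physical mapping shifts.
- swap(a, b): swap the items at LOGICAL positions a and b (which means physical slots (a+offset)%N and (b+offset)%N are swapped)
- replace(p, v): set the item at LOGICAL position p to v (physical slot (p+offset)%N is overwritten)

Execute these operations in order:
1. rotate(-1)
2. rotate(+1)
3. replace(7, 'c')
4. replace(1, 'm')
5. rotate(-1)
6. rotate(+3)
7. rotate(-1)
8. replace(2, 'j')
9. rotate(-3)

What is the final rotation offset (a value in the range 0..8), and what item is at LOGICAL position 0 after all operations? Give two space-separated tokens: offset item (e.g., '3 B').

Answer: 7 c

Derivation:
After op 1 (rotate(-1)): offset=8, physical=[A,B,C,D,E,F,G,H,I], logical=[I,A,B,C,D,E,F,G,H]
After op 2 (rotate(+1)): offset=0, physical=[A,B,C,D,E,F,G,H,I], logical=[A,B,C,D,E,F,G,H,I]
After op 3 (replace(7, 'c')): offset=0, physical=[A,B,C,D,E,F,G,c,I], logical=[A,B,C,D,E,F,G,c,I]
After op 4 (replace(1, 'm')): offset=0, physical=[A,m,C,D,E,F,G,c,I], logical=[A,m,C,D,E,F,G,c,I]
After op 5 (rotate(-1)): offset=8, physical=[A,m,C,D,E,F,G,c,I], logical=[I,A,m,C,D,E,F,G,c]
After op 6 (rotate(+3)): offset=2, physical=[A,m,C,D,E,F,G,c,I], logical=[C,D,E,F,G,c,I,A,m]
After op 7 (rotate(-1)): offset=1, physical=[A,m,C,D,E,F,G,c,I], logical=[m,C,D,E,F,G,c,I,A]
After op 8 (replace(2, 'j')): offset=1, physical=[A,m,C,j,E,F,G,c,I], logical=[m,C,j,E,F,G,c,I,A]
After op 9 (rotate(-3)): offset=7, physical=[A,m,C,j,E,F,G,c,I], logical=[c,I,A,m,C,j,E,F,G]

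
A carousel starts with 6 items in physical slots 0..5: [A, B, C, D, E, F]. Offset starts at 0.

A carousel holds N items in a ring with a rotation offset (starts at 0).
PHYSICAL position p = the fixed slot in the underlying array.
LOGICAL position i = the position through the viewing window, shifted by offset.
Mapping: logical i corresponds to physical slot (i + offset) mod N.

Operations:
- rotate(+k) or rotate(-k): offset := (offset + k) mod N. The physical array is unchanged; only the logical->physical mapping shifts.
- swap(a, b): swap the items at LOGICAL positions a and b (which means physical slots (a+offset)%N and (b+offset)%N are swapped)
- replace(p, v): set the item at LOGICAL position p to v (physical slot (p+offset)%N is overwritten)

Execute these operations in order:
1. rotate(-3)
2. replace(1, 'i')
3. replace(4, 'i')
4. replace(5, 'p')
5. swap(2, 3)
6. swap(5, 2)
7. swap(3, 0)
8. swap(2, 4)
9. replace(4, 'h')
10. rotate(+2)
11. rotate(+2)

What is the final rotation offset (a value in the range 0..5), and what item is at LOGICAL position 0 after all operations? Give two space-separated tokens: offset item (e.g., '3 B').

After op 1 (rotate(-3)): offset=3, physical=[A,B,C,D,E,F], logical=[D,E,F,A,B,C]
After op 2 (replace(1, 'i')): offset=3, physical=[A,B,C,D,i,F], logical=[D,i,F,A,B,C]
After op 3 (replace(4, 'i')): offset=3, physical=[A,i,C,D,i,F], logical=[D,i,F,A,i,C]
After op 4 (replace(5, 'p')): offset=3, physical=[A,i,p,D,i,F], logical=[D,i,F,A,i,p]
After op 5 (swap(2, 3)): offset=3, physical=[F,i,p,D,i,A], logical=[D,i,A,F,i,p]
After op 6 (swap(5, 2)): offset=3, physical=[F,i,A,D,i,p], logical=[D,i,p,F,i,A]
After op 7 (swap(3, 0)): offset=3, physical=[D,i,A,F,i,p], logical=[F,i,p,D,i,A]
After op 8 (swap(2, 4)): offset=3, physical=[D,p,A,F,i,i], logical=[F,i,i,D,p,A]
After op 9 (replace(4, 'h')): offset=3, physical=[D,h,A,F,i,i], logical=[F,i,i,D,h,A]
After op 10 (rotate(+2)): offset=5, physical=[D,h,A,F,i,i], logical=[i,D,h,A,F,i]
After op 11 (rotate(+2)): offset=1, physical=[D,h,A,F,i,i], logical=[h,A,F,i,i,D]

Answer: 1 h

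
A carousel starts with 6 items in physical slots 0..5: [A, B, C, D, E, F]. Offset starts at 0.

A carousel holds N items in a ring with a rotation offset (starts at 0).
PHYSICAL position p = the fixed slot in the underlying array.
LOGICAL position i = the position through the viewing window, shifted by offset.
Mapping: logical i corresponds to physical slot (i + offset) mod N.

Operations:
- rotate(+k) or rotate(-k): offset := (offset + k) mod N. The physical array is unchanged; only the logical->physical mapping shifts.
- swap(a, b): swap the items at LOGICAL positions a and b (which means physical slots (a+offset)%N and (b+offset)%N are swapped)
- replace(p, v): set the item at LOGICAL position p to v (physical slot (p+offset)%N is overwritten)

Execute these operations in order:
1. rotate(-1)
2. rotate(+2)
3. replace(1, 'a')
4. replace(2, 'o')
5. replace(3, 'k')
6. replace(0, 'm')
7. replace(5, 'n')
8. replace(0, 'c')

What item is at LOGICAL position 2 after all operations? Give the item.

After op 1 (rotate(-1)): offset=5, physical=[A,B,C,D,E,F], logical=[F,A,B,C,D,E]
After op 2 (rotate(+2)): offset=1, physical=[A,B,C,D,E,F], logical=[B,C,D,E,F,A]
After op 3 (replace(1, 'a')): offset=1, physical=[A,B,a,D,E,F], logical=[B,a,D,E,F,A]
After op 4 (replace(2, 'o')): offset=1, physical=[A,B,a,o,E,F], logical=[B,a,o,E,F,A]
After op 5 (replace(3, 'k')): offset=1, physical=[A,B,a,o,k,F], logical=[B,a,o,k,F,A]
After op 6 (replace(0, 'm')): offset=1, physical=[A,m,a,o,k,F], logical=[m,a,o,k,F,A]
After op 7 (replace(5, 'n')): offset=1, physical=[n,m,a,o,k,F], logical=[m,a,o,k,F,n]
After op 8 (replace(0, 'c')): offset=1, physical=[n,c,a,o,k,F], logical=[c,a,o,k,F,n]

Answer: o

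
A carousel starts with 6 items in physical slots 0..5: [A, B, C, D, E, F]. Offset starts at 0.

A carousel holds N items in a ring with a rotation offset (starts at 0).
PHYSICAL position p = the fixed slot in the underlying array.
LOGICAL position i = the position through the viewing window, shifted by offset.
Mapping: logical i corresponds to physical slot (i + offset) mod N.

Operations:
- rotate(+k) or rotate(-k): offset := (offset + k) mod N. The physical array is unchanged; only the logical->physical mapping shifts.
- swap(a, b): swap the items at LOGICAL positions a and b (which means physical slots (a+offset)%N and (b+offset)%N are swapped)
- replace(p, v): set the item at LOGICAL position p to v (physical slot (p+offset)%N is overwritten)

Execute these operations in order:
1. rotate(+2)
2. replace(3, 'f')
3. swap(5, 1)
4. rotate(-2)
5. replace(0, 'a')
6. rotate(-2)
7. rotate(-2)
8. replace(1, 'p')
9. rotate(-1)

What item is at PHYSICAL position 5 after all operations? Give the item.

After op 1 (rotate(+2)): offset=2, physical=[A,B,C,D,E,F], logical=[C,D,E,F,A,B]
After op 2 (replace(3, 'f')): offset=2, physical=[A,B,C,D,E,f], logical=[C,D,E,f,A,B]
After op 3 (swap(5, 1)): offset=2, physical=[A,D,C,B,E,f], logical=[C,B,E,f,A,D]
After op 4 (rotate(-2)): offset=0, physical=[A,D,C,B,E,f], logical=[A,D,C,B,E,f]
After op 5 (replace(0, 'a')): offset=0, physical=[a,D,C,B,E,f], logical=[a,D,C,B,E,f]
After op 6 (rotate(-2)): offset=4, physical=[a,D,C,B,E,f], logical=[E,f,a,D,C,B]
After op 7 (rotate(-2)): offset=2, physical=[a,D,C,B,E,f], logical=[C,B,E,f,a,D]
After op 8 (replace(1, 'p')): offset=2, physical=[a,D,C,p,E,f], logical=[C,p,E,f,a,D]
After op 9 (rotate(-1)): offset=1, physical=[a,D,C,p,E,f], logical=[D,C,p,E,f,a]

Answer: f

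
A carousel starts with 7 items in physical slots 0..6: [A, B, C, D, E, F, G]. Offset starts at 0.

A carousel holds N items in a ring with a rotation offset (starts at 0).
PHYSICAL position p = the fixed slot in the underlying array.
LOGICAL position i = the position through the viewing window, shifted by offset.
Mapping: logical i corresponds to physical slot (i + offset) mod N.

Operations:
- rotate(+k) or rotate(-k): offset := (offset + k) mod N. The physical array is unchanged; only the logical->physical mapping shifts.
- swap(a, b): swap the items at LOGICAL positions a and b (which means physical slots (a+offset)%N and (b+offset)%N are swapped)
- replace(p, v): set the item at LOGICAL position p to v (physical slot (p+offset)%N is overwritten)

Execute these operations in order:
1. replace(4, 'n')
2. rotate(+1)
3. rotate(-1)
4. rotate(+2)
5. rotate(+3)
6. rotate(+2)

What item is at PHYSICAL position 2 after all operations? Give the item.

Answer: C

Derivation:
After op 1 (replace(4, 'n')): offset=0, physical=[A,B,C,D,n,F,G], logical=[A,B,C,D,n,F,G]
After op 2 (rotate(+1)): offset=1, physical=[A,B,C,D,n,F,G], logical=[B,C,D,n,F,G,A]
After op 3 (rotate(-1)): offset=0, physical=[A,B,C,D,n,F,G], logical=[A,B,C,D,n,F,G]
After op 4 (rotate(+2)): offset=2, physical=[A,B,C,D,n,F,G], logical=[C,D,n,F,G,A,B]
After op 5 (rotate(+3)): offset=5, physical=[A,B,C,D,n,F,G], logical=[F,G,A,B,C,D,n]
After op 6 (rotate(+2)): offset=0, physical=[A,B,C,D,n,F,G], logical=[A,B,C,D,n,F,G]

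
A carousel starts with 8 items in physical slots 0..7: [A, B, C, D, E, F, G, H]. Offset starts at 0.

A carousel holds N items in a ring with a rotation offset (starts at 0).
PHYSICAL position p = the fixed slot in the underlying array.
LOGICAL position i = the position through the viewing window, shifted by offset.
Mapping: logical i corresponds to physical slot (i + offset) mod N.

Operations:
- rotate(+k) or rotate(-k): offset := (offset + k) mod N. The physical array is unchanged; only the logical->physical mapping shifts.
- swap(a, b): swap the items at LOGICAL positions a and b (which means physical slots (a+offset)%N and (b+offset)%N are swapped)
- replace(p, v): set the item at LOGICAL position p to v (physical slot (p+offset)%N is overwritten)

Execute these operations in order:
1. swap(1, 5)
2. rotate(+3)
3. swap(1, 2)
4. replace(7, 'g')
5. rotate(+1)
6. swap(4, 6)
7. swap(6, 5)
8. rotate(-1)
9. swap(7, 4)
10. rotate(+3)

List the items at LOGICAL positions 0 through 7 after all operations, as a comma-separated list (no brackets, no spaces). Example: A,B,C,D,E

After op 1 (swap(1, 5)): offset=0, physical=[A,F,C,D,E,B,G,H], logical=[A,F,C,D,E,B,G,H]
After op 2 (rotate(+3)): offset=3, physical=[A,F,C,D,E,B,G,H], logical=[D,E,B,G,H,A,F,C]
After op 3 (swap(1, 2)): offset=3, physical=[A,F,C,D,B,E,G,H], logical=[D,B,E,G,H,A,F,C]
After op 4 (replace(7, 'g')): offset=3, physical=[A,F,g,D,B,E,G,H], logical=[D,B,E,G,H,A,F,g]
After op 5 (rotate(+1)): offset=4, physical=[A,F,g,D,B,E,G,H], logical=[B,E,G,H,A,F,g,D]
After op 6 (swap(4, 6)): offset=4, physical=[g,F,A,D,B,E,G,H], logical=[B,E,G,H,g,F,A,D]
After op 7 (swap(6, 5)): offset=4, physical=[g,A,F,D,B,E,G,H], logical=[B,E,G,H,g,A,F,D]
After op 8 (rotate(-1)): offset=3, physical=[g,A,F,D,B,E,G,H], logical=[D,B,E,G,H,g,A,F]
After op 9 (swap(7, 4)): offset=3, physical=[g,A,H,D,B,E,G,F], logical=[D,B,E,G,F,g,A,H]
After op 10 (rotate(+3)): offset=6, physical=[g,A,H,D,B,E,G,F], logical=[G,F,g,A,H,D,B,E]

Answer: G,F,g,A,H,D,B,E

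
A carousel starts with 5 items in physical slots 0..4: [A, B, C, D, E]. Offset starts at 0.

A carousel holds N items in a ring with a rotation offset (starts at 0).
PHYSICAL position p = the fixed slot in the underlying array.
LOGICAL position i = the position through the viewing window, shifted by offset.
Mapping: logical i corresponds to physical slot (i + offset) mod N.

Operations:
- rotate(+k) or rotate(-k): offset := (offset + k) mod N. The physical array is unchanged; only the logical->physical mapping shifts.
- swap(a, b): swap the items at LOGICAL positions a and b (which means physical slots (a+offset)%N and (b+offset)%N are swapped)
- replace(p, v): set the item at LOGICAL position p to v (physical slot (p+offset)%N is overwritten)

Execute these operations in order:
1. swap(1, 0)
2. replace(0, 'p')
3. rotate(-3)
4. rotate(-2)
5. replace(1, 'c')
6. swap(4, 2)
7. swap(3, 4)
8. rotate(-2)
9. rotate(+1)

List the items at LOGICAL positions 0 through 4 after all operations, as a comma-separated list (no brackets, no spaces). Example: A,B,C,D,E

After op 1 (swap(1, 0)): offset=0, physical=[B,A,C,D,E], logical=[B,A,C,D,E]
After op 2 (replace(0, 'p')): offset=0, physical=[p,A,C,D,E], logical=[p,A,C,D,E]
After op 3 (rotate(-3)): offset=2, physical=[p,A,C,D,E], logical=[C,D,E,p,A]
After op 4 (rotate(-2)): offset=0, physical=[p,A,C,D,E], logical=[p,A,C,D,E]
After op 5 (replace(1, 'c')): offset=0, physical=[p,c,C,D,E], logical=[p,c,C,D,E]
After op 6 (swap(4, 2)): offset=0, physical=[p,c,E,D,C], logical=[p,c,E,D,C]
After op 7 (swap(3, 4)): offset=0, physical=[p,c,E,C,D], logical=[p,c,E,C,D]
After op 8 (rotate(-2)): offset=3, physical=[p,c,E,C,D], logical=[C,D,p,c,E]
After op 9 (rotate(+1)): offset=4, physical=[p,c,E,C,D], logical=[D,p,c,E,C]

Answer: D,p,c,E,C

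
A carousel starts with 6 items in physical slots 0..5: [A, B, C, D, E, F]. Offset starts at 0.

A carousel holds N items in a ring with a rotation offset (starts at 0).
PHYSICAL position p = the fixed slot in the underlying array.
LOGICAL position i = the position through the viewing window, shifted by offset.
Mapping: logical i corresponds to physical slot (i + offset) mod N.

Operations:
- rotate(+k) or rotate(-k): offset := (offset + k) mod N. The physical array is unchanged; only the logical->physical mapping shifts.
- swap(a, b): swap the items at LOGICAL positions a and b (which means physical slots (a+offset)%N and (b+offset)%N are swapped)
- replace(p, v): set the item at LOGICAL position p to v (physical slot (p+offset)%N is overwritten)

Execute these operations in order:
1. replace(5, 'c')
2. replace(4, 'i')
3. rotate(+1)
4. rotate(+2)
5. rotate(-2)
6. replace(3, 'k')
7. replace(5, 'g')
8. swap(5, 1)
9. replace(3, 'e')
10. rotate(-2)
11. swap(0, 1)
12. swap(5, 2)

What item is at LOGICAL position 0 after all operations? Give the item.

After op 1 (replace(5, 'c')): offset=0, physical=[A,B,C,D,E,c], logical=[A,B,C,D,E,c]
After op 2 (replace(4, 'i')): offset=0, physical=[A,B,C,D,i,c], logical=[A,B,C,D,i,c]
After op 3 (rotate(+1)): offset=1, physical=[A,B,C,D,i,c], logical=[B,C,D,i,c,A]
After op 4 (rotate(+2)): offset=3, physical=[A,B,C,D,i,c], logical=[D,i,c,A,B,C]
After op 5 (rotate(-2)): offset=1, physical=[A,B,C,D,i,c], logical=[B,C,D,i,c,A]
After op 6 (replace(3, 'k')): offset=1, physical=[A,B,C,D,k,c], logical=[B,C,D,k,c,A]
After op 7 (replace(5, 'g')): offset=1, physical=[g,B,C,D,k,c], logical=[B,C,D,k,c,g]
After op 8 (swap(5, 1)): offset=1, physical=[C,B,g,D,k,c], logical=[B,g,D,k,c,C]
After op 9 (replace(3, 'e')): offset=1, physical=[C,B,g,D,e,c], logical=[B,g,D,e,c,C]
After op 10 (rotate(-2)): offset=5, physical=[C,B,g,D,e,c], logical=[c,C,B,g,D,e]
After op 11 (swap(0, 1)): offset=5, physical=[c,B,g,D,e,C], logical=[C,c,B,g,D,e]
After op 12 (swap(5, 2)): offset=5, physical=[c,e,g,D,B,C], logical=[C,c,e,g,D,B]

Answer: C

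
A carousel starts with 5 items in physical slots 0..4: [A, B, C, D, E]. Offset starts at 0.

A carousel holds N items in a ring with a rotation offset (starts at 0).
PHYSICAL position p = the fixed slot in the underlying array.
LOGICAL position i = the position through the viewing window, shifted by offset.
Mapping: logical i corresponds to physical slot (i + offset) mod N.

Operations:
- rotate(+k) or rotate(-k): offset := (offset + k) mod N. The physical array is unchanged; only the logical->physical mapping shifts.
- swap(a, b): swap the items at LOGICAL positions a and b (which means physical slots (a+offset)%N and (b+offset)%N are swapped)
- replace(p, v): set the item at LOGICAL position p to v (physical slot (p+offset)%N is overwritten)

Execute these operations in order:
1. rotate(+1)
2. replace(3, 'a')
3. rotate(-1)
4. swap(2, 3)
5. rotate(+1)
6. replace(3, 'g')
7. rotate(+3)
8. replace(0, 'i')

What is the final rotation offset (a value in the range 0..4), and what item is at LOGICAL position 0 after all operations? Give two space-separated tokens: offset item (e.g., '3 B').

After op 1 (rotate(+1)): offset=1, physical=[A,B,C,D,E], logical=[B,C,D,E,A]
After op 2 (replace(3, 'a')): offset=1, physical=[A,B,C,D,a], logical=[B,C,D,a,A]
After op 3 (rotate(-1)): offset=0, physical=[A,B,C,D,a], logical=[A,B,C,D,a]
After op 4 (swap(2, 3)): offset=0, physical=[A,B,D,C,a], logical=[A,B,D,C,a]
After op 5 (rotate(+1)): offset=1, physical=[A,B,D,C,a], logical=[B,D,C,a,A]
After op 6 (replace(3, 'g')): offset=1, physical=[A,B,D,C,g], logical=[B,D,C,g,A]
After op 7 (rotate(+3)): offset=4, physical=[A,B,D,C,g], logical=[g,A,B,D,C]
After op 8 (replace(0, 'i')): offset=4, physical=[A,B,D,C,i], logical=[i,A,B,D,C]

Answer: 4 i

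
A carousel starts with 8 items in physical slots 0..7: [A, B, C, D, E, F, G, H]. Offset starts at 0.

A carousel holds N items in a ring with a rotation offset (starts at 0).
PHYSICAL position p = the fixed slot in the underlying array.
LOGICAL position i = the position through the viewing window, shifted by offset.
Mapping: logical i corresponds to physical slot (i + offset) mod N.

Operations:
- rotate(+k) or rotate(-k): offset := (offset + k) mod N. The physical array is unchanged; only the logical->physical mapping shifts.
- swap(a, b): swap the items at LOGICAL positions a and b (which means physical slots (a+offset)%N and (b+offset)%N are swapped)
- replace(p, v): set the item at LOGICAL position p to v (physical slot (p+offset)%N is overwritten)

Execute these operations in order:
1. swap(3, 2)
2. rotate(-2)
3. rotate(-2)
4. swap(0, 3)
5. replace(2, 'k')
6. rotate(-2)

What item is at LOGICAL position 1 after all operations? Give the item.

After op 1 (swap(3, 2)): offset=0, physical=[A,B,D,C,E,F,G,H], logical=[A,B,D,C,E,F,G,H]
After op 2 (rotate(-2)): offset=6, physical=[A,B,D,C,E,F,G,H], logical=[G,H,A,B,D,C,E,F]
After op 3 (rotate(-2)): offset=4, physical=[A,B,D,C,E,F,G,H], logical=[E,F,G,H,A,B,D,C]
After op 4 (swap(0, 3)): offset=4, physical=[A,B,D,C,H,F,G,E], logical=[H,F,G,E,A,B,D,C]
After op 5 (replace(2, 'k')): offset=4, physical=[A,B,D,C,H,F,k,E], logical=[H,F,k,E,A,B,D,C]
After op 6 (rotate(-2)): offset=2, physical=[A,B,D,C,H,F,k,E], logical=[D,C,H,F,k,E,A,B]

Answer: C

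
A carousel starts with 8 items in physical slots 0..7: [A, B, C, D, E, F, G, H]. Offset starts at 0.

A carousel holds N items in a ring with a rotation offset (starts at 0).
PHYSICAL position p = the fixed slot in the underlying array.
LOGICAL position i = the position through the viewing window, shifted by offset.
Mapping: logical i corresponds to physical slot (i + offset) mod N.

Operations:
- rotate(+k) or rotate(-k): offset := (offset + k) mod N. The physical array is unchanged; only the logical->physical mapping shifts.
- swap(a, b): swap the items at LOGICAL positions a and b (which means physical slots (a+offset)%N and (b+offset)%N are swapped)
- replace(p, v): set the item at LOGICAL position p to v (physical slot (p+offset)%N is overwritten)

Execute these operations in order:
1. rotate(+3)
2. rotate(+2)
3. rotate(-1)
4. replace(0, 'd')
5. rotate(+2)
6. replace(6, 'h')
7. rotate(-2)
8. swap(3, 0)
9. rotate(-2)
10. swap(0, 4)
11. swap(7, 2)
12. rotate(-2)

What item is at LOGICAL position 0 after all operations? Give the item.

Answer: A

Derivation:
After op 1 (rotate(+3)): offset=3, physical=[A,B,C,D,E,F,G,H], logical=[D,E,F,G,H,A,B,C]
After op 2 (rotate(+2)): offset=5, physical=[A,B,C,D,E,F,G,H], logical=[F,G,H,A,B,C,D,E]
After op 3 (rotate(-1)): offset=4, physical=[A,B,C,D,E,F,G,H], logical=[E,F,G,H,A,B,C,D]
After op 4 (replace(0, 'd')): offset=4, physical=[A,B,C,D,d,F,G,H], logical=[d,F,G,H,A,B,C,D]
After op 5 (rotate(+2)): offset=6, physical=[A,B,C,D,d,F,G,H], logical=[G,H,A,B,C,D,d,F]
After op 6 (replace(6, 'h')): offset=6, physical=[A,B,C,D,h,F,G,H], logical=[G,H,A,B,C,D,h,F]
After op 7 (rotate(-2)): offset=4, physical=[A,B,C,D,h,F,G,H], logical=[h,F,G,H,A,B,C,D]
After op 8 (swap(3, 0)): offset=4, physical=[A,B,C,D,H,F,G,h], logical=[H,F,G,h,A,B,C,D]
After op 9 (rotate(-2)): offset=2, physical=[A,B,C,D,H,F,G,h], logical=[C,D,H,F,G,h,A,B]
After op 10 (swap(0, 4)): offset=2, physical=[A,B,G,D,H,F,C,h], logical=[G,D,H,F,C,h,A,B]
After op 11 (swap(7, 2)): offset=2, physical=[A,H,G,D,B,F,C,h], logical=[G,D,B,F,C,h,A,H]
After op 12 (rotate(-2)): offset=0, physical=[A,H,G,D,B,F,C,h], logical=[A,H,G,D,B,F,C,h]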